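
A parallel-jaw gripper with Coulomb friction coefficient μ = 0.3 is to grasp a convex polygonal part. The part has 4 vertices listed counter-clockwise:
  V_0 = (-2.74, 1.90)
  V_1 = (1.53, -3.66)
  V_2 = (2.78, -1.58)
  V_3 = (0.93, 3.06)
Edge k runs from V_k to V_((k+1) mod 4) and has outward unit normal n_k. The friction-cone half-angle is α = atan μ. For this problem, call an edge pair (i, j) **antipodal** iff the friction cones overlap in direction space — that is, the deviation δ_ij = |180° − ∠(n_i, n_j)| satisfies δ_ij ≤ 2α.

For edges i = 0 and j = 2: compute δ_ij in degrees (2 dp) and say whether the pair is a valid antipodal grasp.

δ = 15.79°, valid

α = atan 0.3 = 16.70°;  2α = 33.40°
edge 0: e_0 = (+4.27, -5.56);  n_0 = (-0.7931, -0.6091)
edge 2: e_2 = (-1.85, +4.64);  n_2 = (+0.9289, +0.3704)
∠(n_0, n_2) = 164.21°
δ = |180° − 164.21°| = 15.79°
15.79° ≤ 2α = 33.40°  →  valid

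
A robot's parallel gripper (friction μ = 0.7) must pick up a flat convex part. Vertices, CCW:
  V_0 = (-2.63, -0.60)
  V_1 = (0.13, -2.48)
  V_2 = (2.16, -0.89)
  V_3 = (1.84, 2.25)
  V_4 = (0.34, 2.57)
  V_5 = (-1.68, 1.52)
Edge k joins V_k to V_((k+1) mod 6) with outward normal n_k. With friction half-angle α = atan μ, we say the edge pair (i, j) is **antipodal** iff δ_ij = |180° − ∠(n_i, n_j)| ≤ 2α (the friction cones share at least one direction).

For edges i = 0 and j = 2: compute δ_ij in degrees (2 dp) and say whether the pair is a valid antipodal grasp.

α = atan 0.7 = 34.99°;  2α = 69.98°
edge 0: e_0 = (+2.76, -1.88);  n_0 = (-0.5630, -0.8265)
edge 2: e_2 = (-0.32, +3.14);  n_2 = (+0.9948, +0.1014)
∠(n_0, n_2) = 130.08°
δ = |180° − 130.08°| = 49.92°
49.92° ≤ 2α = 69.98°  →  valid

δ = 49.92°, valid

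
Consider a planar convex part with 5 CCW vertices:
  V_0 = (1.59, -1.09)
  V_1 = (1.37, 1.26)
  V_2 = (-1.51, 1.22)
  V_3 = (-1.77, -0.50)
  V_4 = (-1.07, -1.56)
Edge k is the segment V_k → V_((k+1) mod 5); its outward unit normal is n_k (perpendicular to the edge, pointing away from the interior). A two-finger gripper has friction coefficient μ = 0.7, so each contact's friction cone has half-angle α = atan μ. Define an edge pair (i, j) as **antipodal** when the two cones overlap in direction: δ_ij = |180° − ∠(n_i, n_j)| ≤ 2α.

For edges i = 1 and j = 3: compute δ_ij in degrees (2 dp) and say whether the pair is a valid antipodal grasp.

δ = 57.36°, valid

α = atan 0.7 = 34.99°;  2α = 69.98°
edge 1: e_1 = (-2.88, -0.04);  n_1 = (-0.0139, +0.9999)
edge 3: e_3 = (+0.70, -1.06);  n_3 = (-0.8345, -0.5511)
∠(n_1, n_3) = 122.64°
δ = |180° − 122.64°| = 57.36°
57.36° ≤ 2α = 69.98°  →  valid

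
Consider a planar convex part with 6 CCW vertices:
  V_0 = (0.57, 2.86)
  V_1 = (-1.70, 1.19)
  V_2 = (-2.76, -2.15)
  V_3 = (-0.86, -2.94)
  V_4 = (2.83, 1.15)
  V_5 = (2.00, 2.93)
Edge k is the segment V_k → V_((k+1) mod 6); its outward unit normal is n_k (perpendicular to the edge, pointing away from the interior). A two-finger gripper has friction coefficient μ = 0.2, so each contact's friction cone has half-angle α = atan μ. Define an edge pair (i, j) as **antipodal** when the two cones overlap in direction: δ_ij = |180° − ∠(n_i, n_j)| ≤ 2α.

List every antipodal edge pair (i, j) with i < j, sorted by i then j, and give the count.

count = 1; pairs: (0,3)

α = atan 0.2 = 11.31°;  2α = 22.62°
n_0 = (-0.5926, +0.8055)
n_1 = (-0.9532, +0.3025)
n_2 = (-0.3839, -0.9234)
n_3 = (+0.7425, -0.6699)
n_4 = (+0.9063, +0.4226)
n_5 = (-0.0489, +0.9988)
  (0,1): δ = 143.95°  ·
  (0,2): δ = 58.92°  ·
  (0,3): δ = 11.60°  ✓
  (0,4): δ = 78.66°  ·
  (0,5): δ = 146.46°  ·
  (1,2): δ = 94.97°  ·
  (1,3): δ = 24.45°  ·
  (1,4): δ = 42.61°  ·
  (1,5): δ = 110.41°  ·
  (2,3): δ = 109.48°  ·
  (2,4): δ = 42.42°  ·
  (2,5): δ = 25.38°  ·
  (3,4): δ = 112.94°  ·
  (3,5): δ = 45.14°  ·
  (4,5): δ = 112.20°  ·
antipodal pairs: 1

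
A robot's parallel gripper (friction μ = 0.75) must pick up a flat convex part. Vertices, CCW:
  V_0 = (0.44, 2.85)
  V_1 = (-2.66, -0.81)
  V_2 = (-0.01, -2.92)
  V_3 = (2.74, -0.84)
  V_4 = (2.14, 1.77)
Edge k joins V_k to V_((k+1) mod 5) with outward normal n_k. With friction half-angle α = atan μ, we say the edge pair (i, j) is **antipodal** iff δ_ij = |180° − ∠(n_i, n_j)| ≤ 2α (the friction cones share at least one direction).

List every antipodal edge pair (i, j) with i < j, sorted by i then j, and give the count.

α = atan 0.75 = 36.87°;  2α = 73.74°
n_0 = (-0.7631, +0.6463)
n_1 = (-0.6229, -0.7823)
n_2 = (+0.6032, -0.7976)
n_3 = (+0.9746, +0.2240)
n_4 = (+0.5362, +0.8441)
  (0,1): δ = 88.26°  ·
  (0,2): δ = 12.63°  ✓
  (0,3): δ = 53.21°  ✓
  (0,4): δ = 97.84°  ·
  (1,2): δ = 104.37°  ·
  (1,3): δ = 38.53°  ✓
  (1,4): δ = 6.10°  ✓
  (2,3): δ = 114.16°  ·
  (2,4): δ = 69.53°  ✓
  (3,4): δ = 135.37°  ·
antipodal pairs: 5

count = 5; pairs: (0,2), (0,3), (1,3), (1,4), (2,4)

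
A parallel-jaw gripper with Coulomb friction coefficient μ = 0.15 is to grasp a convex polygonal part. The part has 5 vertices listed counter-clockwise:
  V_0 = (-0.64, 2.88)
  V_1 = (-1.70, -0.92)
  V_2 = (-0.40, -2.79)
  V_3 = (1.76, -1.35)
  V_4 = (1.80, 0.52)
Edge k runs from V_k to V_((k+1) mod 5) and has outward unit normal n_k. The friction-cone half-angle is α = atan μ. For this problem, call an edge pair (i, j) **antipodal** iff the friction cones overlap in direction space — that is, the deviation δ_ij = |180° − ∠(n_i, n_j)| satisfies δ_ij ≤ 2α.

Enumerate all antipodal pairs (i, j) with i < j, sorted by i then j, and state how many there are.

α = atan 0.15 = 8.53°;  2α = 17.06°
n_0 = (-0.9632, +0.2687)
n_1 = (-0.8211, -0.5708)
n_2 = (+0.5547, -0.8321)
n_3 = (+0.9998, -0.0214)
n_4 = (+0.6952, +0.7188)
  (0,1): δ = 129.61°  ·
  (0,2): δ = 40.72°  ·
  (0,3): δ = 14.36°  ✓
  (0,4): δ = 61.54°  ·
  (1,2): δ = 91.12°  ·
  (1,3): δ = 36.03°  ·
  (1,4): δ = 11.15°  ✓
  (2,3): δ = 124.92°  ·
  (2,4): δ = 77.74°  ·
  (3,4): δ = 132.82°  ·
antipodal pairs: 2

count = 2; pairs: (0,3), (1,4)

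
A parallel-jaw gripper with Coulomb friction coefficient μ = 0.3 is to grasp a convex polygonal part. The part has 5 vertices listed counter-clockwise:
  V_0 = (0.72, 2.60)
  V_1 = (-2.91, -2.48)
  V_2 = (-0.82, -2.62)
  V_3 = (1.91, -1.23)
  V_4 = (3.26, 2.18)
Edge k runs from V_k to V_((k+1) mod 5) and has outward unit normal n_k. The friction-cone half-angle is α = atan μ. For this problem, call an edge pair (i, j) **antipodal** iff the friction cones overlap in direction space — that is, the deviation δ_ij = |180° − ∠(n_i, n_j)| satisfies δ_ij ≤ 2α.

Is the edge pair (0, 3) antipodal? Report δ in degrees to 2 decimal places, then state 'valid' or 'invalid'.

α = atan 0.3 = 16.70°;  2α = 33.40°
edge 0: e_0 = (-3.63, -5.08);  n_0 = (-0.8136, +0.5814)
edge 3: e_3 = (+1.35, +3.41);  n_3 = (+0.9298, -0.3681)
∠(n_0, n_3) = 166.05°
δ = |180° − 166.05°| = 13.95°
13.95° ≤ 2α = 33.40°  →  valid

δ = 13.95°, valid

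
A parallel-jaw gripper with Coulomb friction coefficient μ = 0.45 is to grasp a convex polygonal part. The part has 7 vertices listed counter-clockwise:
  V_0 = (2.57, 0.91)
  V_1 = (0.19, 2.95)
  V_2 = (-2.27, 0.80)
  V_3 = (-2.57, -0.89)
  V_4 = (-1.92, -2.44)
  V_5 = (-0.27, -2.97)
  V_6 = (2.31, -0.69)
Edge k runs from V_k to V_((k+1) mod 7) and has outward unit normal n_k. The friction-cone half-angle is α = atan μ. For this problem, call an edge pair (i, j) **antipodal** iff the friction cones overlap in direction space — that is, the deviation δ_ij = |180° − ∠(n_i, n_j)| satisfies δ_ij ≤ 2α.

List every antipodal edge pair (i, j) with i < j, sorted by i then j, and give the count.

count = 7; pairs: (0,3), (0,4), (1,5), (1,6), (2,5), (2,6), (3,6)

α = atan 0.45 = 24.23°;  2α = 48.46°
n_0 = (+0.6508, +0.7593)
n_1 = (-0.6581, +0.7530)
n_2 = (-0.9846, +0.1748)
n_3 = (-0.9222, -0.3867)
n_4 = (-0.3058, -0.9521)
n_5 = (+0.6622, -0.7493)
n_6 = (+0.9871, -0.1604)
  (0,1): δ = 98.25°  ·
  (0,2): δ = 59.46°  ·
  (0,3): δ = 26.65°  ✓
  (0,4): δ = 22.79°  ✓
  (0,5): δ = 82.07°  ·
  (0,6): δ = 121.37°  ·
  (1,2): δ = 141.22°  ·
  (1,3): δ = 108.40°  ·
  (1,4): δ = 58.96°  ·
  (1,5): δ = 0.31°  ✓
  (1,6): δ = 39.62°  ✓
  (2,3): δ = 147.18°  ·
  (2,4): δ = 97.74°  ·
  (2,5): δ = 38.47°  ✓
  (2,6): δ = 0.84°  ✓
  (3,4): δ = 130.56°  ·
  (3,5): δ = 71.28°  ·
  (3,6): δ = 31.98°  ✓
  (4,5): δ = 120.72°  ·
  (4,6): δ = 81.42°  ·
  (5,6): δ = 140.70°  ·
antipodal pairs: 7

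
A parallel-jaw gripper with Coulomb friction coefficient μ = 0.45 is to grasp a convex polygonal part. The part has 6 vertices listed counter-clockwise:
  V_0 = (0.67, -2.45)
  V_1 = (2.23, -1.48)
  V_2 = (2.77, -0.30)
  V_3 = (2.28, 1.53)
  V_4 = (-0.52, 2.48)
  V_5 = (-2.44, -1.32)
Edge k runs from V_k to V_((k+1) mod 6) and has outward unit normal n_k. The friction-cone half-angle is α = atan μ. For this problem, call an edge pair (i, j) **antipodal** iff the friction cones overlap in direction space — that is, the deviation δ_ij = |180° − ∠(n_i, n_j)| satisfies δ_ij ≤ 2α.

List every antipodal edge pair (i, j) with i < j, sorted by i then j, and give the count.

α = atan 0.45 = 24.23°;  2α = 48.46°
n_0 = (+0.5280, -0.8492)
n_1 = (+0.9093, -0.4161)
n_2 = (+0.9660, +0.2586)
n_3 = (+0.3213, +0.9470)
n_4 = (-0.8925, +0.4510)
n_5 = (-0.3415, -0.9399)
  (0,1): δ = 146.46°  ·
  (0,2): δ = 106.88°  ·
  (0,3): δ = 50.61°  ·
  (0,4): δ = 31.32°  ✓
  (0,5): δ = 128.16°  ·
  (1,2): δ = 140.42°  ·
  (1,3): δ = 84.15°  ·
  (1,4): δ = 2.22°  ✓
  (1,5): δ = 94.62°  ·
  (2,3): δ = 123.73°  ·
  (2,4): δ = 41.80°  ✓
  (2,5): δ = 55.04°  ·
  (3,4): δ = 98.06°  ·
  (3,5): δ = 1.23°  ✓
  (4,5): δ = 83.16°  ·
antipodal pairs: 4

count = 4; pairs: (0,4), (1,4), (2,4), (3,5)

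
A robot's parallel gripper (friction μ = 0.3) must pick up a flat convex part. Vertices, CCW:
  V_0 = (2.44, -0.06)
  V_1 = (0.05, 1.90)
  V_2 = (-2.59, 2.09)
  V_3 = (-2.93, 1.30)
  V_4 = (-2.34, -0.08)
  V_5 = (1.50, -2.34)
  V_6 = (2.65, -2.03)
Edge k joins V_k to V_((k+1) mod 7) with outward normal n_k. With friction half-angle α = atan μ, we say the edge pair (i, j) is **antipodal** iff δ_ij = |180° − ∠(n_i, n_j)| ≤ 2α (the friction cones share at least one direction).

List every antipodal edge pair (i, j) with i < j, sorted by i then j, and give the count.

count = 6; pairs: (0,3), (0,4), (1,4), (1,5), (2,6), (3,6)

α = atan 0.3 = 16.70°;  2α = 33.40°
n_0 = (+0.6341, +0.7732)
n_1 = (+0.0718, +0.9974)
n_2 = (-0.9185, +0.3953)
n_3 = (-0.9195, -0.3931)
n_4 = (-0.5072, -0.8618)
n_5 = (+0.2603, -0.9655)
n_6 = (+0.9944, +0.1060)
  (0,1): δ = 144.76°  ·
  (0,2): δ = 73.93°  ·
  (0,3): δ = 27.50°  ✓
  (0,4): δ = 8.88°  ✓
  (0,5): δ = 54.44°  ·
  (0,6): δ = 135.44°  ·
  (1,2): δ = 109.17°  ·
  (1,3): δ = 62.74°  ·
  (1,4): δ = 26.36°  ✓
  (1,5): δ = 19.20°  ✓
  (1,6): δ = 100.20°  ·
  (2,3): δ = 133.57°  ·
  (2,4): δ = 97.19°  ·
  (2,5): δ = 51.63°  ·
  (2,6): δ = 29.37°  ✓
  (3,4): δ = 143.63°  ·
  (3,5): δ = 98.06°  ·
  (3,6): δ = 17.06°  ✓
  (4,5): δ = 134.44°  ·
  (4,6): δ = 53.44°  ·
  (5,6): δ = 99.00°  ·
antipodal pairs: 6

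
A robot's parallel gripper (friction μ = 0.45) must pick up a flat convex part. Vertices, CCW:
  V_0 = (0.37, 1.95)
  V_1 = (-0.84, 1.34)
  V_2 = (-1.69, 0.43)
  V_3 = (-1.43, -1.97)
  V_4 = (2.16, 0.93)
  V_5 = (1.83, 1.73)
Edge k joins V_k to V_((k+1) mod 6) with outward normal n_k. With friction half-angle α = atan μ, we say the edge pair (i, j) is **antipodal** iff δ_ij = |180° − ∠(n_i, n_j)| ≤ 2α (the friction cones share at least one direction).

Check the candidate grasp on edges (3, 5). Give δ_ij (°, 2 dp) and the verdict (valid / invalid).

α = atan 0.45 = 24.23°;  2α = 48.46°
edge 3: e_3 = (+3.59, +2.90);  n_3 = (+0.6284, -0.7779)
edge 5: e_5 = (-1.46, +0.22);  n_5 = (+0.1490, +0.9888)
∠(n_3, n_5) = 132.50°
δ = |180° − 132.50°| = 47.50°
47.50° ≤ 2α = 48.46°  →  valid

δ = 47.50°, valid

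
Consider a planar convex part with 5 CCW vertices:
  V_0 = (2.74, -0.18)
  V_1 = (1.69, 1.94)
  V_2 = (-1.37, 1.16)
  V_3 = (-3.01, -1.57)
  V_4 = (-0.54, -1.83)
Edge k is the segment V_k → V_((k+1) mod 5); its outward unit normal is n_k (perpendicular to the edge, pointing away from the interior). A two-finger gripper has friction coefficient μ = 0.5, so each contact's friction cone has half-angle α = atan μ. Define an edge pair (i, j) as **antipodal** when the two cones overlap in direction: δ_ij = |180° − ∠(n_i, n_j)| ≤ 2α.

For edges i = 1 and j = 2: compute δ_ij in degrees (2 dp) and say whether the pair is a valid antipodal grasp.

α = atan 0.5 = 26.57°;  2α = 53.13°
edge 1: e_1 = (-3.06, -0.78);  n_1 = (-0.2470, +0.9690)
edge 2: e_2 = (-1.64, -2.73);  n_2 = (-0.8572, +0.5150)
∠(n_1, n_2) = 44.71°
δ = |180° − 44.71°| = 135.29°
135.29° > 2α = 53.13°  →  invalid

δ = 135.29°, invalid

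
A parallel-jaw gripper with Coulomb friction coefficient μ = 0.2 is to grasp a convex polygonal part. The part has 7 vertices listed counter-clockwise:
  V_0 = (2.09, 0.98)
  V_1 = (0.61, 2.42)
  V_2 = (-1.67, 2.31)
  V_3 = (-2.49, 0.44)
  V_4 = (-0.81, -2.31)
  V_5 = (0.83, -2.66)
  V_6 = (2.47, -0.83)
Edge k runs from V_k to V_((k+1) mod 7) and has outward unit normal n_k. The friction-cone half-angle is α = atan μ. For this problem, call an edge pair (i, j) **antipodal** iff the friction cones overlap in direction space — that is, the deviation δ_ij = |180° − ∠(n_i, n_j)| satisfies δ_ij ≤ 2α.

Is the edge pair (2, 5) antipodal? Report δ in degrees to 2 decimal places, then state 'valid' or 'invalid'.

δ = 18.19°, valid

α = atan 0.2 = 11.31°;  2α = 22.62°
edge 2: e_2 = (-0.82, -1.87);  n_2 = (-0.9158, +0.4016)
edge 5: e_5 = (+1.64, +1.83);  n_5 = (+0.7447, -0.6674)
∠(n_2, n_5) = 161.81°
δ = |180° − 161.81°| = 18.19°
18.19° ≤ 2α = 22.62°  →  valid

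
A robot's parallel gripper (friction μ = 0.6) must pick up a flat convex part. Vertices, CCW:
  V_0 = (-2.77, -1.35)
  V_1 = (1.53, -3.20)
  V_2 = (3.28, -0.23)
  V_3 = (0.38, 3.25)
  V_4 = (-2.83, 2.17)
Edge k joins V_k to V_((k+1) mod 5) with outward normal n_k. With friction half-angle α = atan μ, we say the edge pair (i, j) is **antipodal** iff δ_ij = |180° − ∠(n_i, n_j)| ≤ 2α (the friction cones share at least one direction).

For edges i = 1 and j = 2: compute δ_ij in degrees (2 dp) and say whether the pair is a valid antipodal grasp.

δ = 109.69°, invalid

α = atan 0.6 = 30.96°;  2α = 61.93°
edge 1: e_1 = (+1.75, +2.97);  n_1 = (+0.8616, -0.5077)
edge 2: e_2 = (-2.90, +3.48);  n_2 = (+0.7682, +0.6402)
∠(n_1, n_2) = 70.31°
δ = |180° − 70.31°| = 109.69°
109.69° > 2α = 61.93°  →  invalid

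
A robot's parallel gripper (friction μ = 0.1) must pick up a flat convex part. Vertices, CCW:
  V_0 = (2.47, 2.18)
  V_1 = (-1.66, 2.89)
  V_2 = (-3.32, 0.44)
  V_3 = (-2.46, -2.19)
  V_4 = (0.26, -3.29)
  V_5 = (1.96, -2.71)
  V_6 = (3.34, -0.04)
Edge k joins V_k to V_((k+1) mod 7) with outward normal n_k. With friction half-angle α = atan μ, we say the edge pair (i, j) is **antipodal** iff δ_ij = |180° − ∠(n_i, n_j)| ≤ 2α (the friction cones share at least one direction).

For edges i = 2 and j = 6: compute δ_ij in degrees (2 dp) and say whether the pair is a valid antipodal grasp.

δ = 3.29°, valid

α = atan 0.1 = 5.71°;  2α = 11.42°
edge 2: e_2 = (+0.86, -2.63);  n_2 = (-0.9505, -0.3108)
edge 6: e_6 = (-0.87, +2.22);  n_6 = (+0.9311, +0.3649)
∠(n_2, n_6) = 176.71°
δ = |180° − 176.71°| = 3.29°
3.29° ≤ 2α = 11.42°  →  valid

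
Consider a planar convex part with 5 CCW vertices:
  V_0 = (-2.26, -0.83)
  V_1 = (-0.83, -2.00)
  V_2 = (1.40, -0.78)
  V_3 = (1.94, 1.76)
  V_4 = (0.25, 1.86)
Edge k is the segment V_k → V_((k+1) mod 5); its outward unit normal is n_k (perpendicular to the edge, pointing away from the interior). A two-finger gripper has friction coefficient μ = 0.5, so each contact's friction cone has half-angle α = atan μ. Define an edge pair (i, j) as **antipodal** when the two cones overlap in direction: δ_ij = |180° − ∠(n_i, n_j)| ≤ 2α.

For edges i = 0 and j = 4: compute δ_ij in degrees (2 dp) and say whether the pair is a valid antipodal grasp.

α = atan 0.5 = 26.57°;  2α = 53.13°
edge 0: e_0 = (+1.43, -1.17);  n_0 = (-0.6332, -0.7740)
edge 4: e_4 = (-2.51, -2.69);  n_4 = (-0.7311, +0.6822)
∠(n_0, n_4) = 93.73°
δ = |180° − 93.73°| = 86.27°
86.27° > 2α = 53.13°  →  invalid

δ = 86.27°, invalid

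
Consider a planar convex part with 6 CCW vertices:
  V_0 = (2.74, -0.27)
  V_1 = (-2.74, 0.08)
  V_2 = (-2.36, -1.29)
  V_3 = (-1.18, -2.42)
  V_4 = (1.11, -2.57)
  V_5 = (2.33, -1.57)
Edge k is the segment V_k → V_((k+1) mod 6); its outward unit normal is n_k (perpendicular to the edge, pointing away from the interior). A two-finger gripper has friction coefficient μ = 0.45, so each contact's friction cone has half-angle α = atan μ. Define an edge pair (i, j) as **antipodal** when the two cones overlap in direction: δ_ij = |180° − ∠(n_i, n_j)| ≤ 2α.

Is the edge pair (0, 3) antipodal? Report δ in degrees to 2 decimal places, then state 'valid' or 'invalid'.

δ = 0.09°, valid

α = atan 0.45 = 24.23°;  2α = 48.46°
edge 0: e_0 = (-5.48, +0.35);  n_0 = (+0.0637, +0.9980)
edge 3: e_3 = (+2.29, -0.15);  n_3 = (-0.0654, -0.9979)
∠(n_0, n_3) = 179.91°
δ = |180° − 179.91°| = 0.09°
0.09° ≤ 2α = 48.46°  →  valid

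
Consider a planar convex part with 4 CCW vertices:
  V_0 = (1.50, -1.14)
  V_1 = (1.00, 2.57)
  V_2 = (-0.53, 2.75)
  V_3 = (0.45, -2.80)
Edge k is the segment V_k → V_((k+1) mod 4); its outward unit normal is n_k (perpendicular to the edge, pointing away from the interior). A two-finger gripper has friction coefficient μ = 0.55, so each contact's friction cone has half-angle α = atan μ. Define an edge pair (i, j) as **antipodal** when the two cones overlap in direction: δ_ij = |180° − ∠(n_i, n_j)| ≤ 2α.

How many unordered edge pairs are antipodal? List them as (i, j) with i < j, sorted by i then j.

α = atan 0.55 = 28.81°;  2α = 57.62°
n_0 = (+0.9910, +0.1336)
n_1 = (+0.1168, +0.9932)
n_2 = (-0.9848, -0.1739)
n_3 = (+0.8451, -0.5346)
  (0,1): δ = 104.39°  ·
  (0,2): δ = 2.34°  ✓
  (0,3): δ = 140.01°  ·
  (1,2): δ = 73.28°  ·
  (1,3): δ = 64.40°  ·
  (2,3): δ = 42.33°  ✓
antipodal pairs: 2

count = 2; pairs: (0,2), (2,3)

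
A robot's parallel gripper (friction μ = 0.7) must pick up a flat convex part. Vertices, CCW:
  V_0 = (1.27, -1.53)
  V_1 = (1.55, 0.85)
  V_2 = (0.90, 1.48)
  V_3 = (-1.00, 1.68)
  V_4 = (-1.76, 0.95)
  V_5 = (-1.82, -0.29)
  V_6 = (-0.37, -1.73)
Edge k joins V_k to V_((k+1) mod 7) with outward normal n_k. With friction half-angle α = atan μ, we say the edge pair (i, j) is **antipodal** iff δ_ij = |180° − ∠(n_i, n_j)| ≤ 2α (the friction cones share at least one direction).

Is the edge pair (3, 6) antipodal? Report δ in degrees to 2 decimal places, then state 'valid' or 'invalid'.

δ = 36.89°, valid

α = atan 0.7 = 34.99°;  2α = 69.98°
edge 3: e_3 = (-0.76, -0.73);  n_3 = (-0.6927, +0.7212)
edge 6: e_6 = (+1.64, +0.20);  n_6 = (+0.1211, -0.9926)
∠(n_3, n_6) = 143.11°
δ = |180° − 143.11°| = 36.89°
36.89° ≤ 2α = 69.98°  →  valid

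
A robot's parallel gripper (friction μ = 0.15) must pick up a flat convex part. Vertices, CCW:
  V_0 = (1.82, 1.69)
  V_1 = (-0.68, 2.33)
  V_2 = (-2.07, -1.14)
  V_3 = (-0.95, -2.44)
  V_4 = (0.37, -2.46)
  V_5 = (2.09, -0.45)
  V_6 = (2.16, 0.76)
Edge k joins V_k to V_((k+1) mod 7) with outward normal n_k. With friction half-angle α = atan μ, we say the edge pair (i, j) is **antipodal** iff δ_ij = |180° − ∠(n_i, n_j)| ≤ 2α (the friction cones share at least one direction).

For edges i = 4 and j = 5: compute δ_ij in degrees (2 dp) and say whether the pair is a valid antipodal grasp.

δ = 142.76°, invalid

α = atan 0.15 = 8.53°;  2α = 17.06°
edge 4: e_4 = (+1.72, +2.01);  n_4 = (+0.7598, -0.6502)
edge 5: e_5 = (+0.07, +1.21);  n_5 = (+0.9983, -0.0578)
∠(n_4, n_5) = 37.24°
δ = |180° − 37.24°| = 142.76°
142.76° > 2α = 17.06°  →  invalid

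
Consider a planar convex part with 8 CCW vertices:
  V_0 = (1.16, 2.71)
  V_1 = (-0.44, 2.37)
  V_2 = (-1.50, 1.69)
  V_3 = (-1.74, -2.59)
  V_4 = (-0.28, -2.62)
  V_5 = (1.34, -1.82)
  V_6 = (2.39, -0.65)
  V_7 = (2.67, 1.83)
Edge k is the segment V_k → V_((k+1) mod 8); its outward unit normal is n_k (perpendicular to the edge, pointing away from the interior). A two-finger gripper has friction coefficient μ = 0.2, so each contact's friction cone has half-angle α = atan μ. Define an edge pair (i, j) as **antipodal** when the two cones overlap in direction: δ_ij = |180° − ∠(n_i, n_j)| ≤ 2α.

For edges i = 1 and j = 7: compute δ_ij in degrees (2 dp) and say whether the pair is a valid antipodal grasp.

δ = 117.09°, invalid

α = atan 0.2 = 11.31°;  2α = 22.62°
edge 1: e_1 = (-1.06, -0.68);  n_1 = (-0.5400, +0.8417)
edge 7: e_7 = (-1.51, +0.88);  n_7 = (+0.5035, +0.8640)
∠(n_1, n_7) = 62.91°
δ = |180° − 62.91°| = 117.09°
117.09° > 2α = 22.62°  →  invalid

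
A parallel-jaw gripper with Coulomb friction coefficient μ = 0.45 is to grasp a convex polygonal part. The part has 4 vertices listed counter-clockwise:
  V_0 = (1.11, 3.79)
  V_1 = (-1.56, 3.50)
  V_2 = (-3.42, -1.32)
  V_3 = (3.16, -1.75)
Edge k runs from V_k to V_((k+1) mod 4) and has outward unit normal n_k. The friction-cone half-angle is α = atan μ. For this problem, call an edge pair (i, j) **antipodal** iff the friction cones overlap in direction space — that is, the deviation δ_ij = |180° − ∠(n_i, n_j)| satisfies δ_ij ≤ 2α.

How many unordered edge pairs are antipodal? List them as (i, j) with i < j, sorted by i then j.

α = atan 0.45 = 24.23°;  2α = 48.46°
n_0 = (-0.1080, +0.9942)
n_1 = (-0.9329, +0.3600)
n_2 = (-0.0652, -0.9979)
n_3 = (+0.9379, +0.3470)
  (0,1): δ = 117.30°  ·
  (0,2): δ = 9.94°  ✓
  (0,3): δ = 104.11°  ·
  (1,2): δ = 72.64°  ·
  (1,3): δ = 41.41°  ✓
  (2,3): δ = 65.95°  ·
antipodal pairs: 2

count = 2; pairs: (0,2), (1,3)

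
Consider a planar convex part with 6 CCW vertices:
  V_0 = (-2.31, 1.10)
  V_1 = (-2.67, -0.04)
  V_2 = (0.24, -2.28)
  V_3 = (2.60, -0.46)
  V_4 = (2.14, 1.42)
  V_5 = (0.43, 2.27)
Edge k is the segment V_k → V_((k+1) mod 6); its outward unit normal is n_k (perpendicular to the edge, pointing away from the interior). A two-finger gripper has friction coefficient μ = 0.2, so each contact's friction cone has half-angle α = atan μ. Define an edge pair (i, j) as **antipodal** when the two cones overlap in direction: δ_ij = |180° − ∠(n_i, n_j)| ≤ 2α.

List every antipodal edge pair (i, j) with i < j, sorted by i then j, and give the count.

α = atan 0.2 = 11.31°;  2α = 22.62°
n_0 = (-0.9536, +0.3011)
n_1 = (-0.6100, -0.7924)
n_2 = (+0.6107, -0.7919)
n_3 = (+0.9713, +0.2377)
n_4 = (+0.4451, +0.8955)
n_5 = (-0.3927, +0.9197)
  (0,1): δ = 110.06°  ·
  (0,2): δ = 34.84°  ·
  (0,3): δ = 31.27°  ·
  (0,4): δ = 81.09°  ·
  (0,5): δ = 130.65°  ·
  (1,2): δ = 104.77°  ·
  (1,3): δ = 38.66°  ·
  (1,4): δ = 11.16°  ✓
  (1,5): δ = 60.71°  ·
  (2,3): δ = 113.89°  ·
  (2,4): δ = 64.07°  ·
  (2,5): δ = 14.52°  ✓
  (3,4): δ = 130.18°  ·
  (3,5): δ = 80.63°  ·
  (4,5): δ = 130.45°  ·
antipodal pairs: 2

count = 2; pairs: (1,4), (2,5)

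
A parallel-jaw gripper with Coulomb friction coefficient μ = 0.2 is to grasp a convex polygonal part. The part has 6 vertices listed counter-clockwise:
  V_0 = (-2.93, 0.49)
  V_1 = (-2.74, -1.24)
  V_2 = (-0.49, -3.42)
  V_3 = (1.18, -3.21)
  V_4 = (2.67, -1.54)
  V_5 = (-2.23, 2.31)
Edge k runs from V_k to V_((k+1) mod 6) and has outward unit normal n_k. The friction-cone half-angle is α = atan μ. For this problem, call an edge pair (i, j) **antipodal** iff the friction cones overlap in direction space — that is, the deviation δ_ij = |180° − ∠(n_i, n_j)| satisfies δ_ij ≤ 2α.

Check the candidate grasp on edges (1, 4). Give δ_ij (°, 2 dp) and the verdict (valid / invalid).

α = atan 0.2 = 11.31°;  2α = 22.62°
edge 1: e_1 = (+2.25, -2.18);  n_1 = (-0.6958, -0.7182)
edge 4: e_4 = (-4.90, +3.85);  n_4 = (+0.6178, +0.7863)
∠(n_1, n_4) = 174.06°
δ = |180° − 174.06°| = 5.94°
5.94° ≤ 2α = 22.62°  →  valid

δ = 5.94°, valid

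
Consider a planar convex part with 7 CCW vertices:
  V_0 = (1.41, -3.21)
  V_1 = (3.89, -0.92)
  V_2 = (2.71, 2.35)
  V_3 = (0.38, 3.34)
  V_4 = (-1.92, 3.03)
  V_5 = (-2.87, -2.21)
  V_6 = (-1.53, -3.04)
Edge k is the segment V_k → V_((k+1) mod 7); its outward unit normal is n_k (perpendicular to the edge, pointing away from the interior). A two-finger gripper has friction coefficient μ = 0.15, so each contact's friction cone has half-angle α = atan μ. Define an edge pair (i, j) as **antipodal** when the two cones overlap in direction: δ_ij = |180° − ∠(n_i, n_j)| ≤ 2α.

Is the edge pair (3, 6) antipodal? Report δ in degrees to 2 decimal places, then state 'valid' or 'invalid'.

δ = 10.99°, valid

α = atan 0.15 = 8.53°;  2α = 17.06°
edge 3: e_3 = (-2.30, -0.31);  n_3 = (-0.1336, +0.9910)
edge 6: e_6 = (+2.94, -0.17);  n_6 = (-0.0577, -0.9983)
∠(n_3, n_6) = 169.01°
δ = |180° − 169.01°| = 10.99°
10.99° ≤ 2α = 17.06°  →  valid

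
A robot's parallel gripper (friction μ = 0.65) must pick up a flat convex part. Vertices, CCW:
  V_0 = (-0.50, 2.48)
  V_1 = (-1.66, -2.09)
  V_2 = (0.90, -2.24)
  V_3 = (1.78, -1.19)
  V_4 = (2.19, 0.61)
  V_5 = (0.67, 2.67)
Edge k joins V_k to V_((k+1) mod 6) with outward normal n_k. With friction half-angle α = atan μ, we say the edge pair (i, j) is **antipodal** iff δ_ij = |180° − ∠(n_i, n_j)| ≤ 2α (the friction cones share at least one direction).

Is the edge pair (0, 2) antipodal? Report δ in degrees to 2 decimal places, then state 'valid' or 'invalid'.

δ = 25.72°, valid

α = atan 0.65 = 33.02°;  2α = 66.05°
edge 0: e_0 = (-1.16, -4.57);  n_0 = (-0.9693, +0.2460)
edge 2: e_2 = (+0.88, +1.05);  n_2 = (+0.7664, -0.6423)
∠(n_0, n_2) = 154.28°
δ = |180° − 154.28°| = 25.72°
25.72° ≤ 2α = 66.05°  →  valid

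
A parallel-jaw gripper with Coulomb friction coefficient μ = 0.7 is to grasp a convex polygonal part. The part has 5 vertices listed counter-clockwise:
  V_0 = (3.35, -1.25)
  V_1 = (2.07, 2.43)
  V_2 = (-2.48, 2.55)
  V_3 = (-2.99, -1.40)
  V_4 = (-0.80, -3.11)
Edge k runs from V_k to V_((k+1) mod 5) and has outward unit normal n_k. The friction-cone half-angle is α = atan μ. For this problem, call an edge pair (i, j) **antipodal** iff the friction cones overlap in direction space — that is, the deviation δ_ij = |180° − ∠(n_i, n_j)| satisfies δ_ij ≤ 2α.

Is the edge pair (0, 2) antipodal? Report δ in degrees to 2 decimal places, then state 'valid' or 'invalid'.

α = atan 0.7 = 34.99°;  2α = 69.98°
edge 0: e_0 = (-1.28, +3.68);  n_0 = (+0.9445, +0.3285)
edge 2: e_2 = (-0.51, -3.95);  n_2 = (-0.9918, +0.1281)
∠(n_0, n_2) = 153.46°
δ = |180° − 153.46°| = 26.54°
26.54° ≤ 2α = 69.98°  →  valid

δ = 26.54°, valid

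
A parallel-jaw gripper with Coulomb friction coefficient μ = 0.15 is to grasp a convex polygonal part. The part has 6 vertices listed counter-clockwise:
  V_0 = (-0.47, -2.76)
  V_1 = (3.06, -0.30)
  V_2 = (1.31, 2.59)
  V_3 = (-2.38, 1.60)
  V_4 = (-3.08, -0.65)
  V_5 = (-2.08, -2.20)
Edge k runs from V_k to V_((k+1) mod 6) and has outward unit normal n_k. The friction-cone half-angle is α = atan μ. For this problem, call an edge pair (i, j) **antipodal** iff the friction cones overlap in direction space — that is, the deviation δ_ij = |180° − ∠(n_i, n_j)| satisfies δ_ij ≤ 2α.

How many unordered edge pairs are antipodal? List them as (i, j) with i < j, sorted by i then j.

α = atan 0.15 = 8.53°;  2α = 17.06°
n_0 = (+0.5717, -0.8204)
n_1 = (+0.8554, +0.5180)
n_2 = (-0.2591, +0.9658)
n_3 = (-0.9549, +0.2971)
n_4 = (-0.8403, -0.5421)
n_5 = (-0.3285, -0.9445)
  (0,1): δ = 93.68°  ·
  (0,2): δ = 19.85°  ·
  (0,3): δ = 37.85°  ·
  (0,4): δ = 87.96°  ·
  (0,5): δ = 125.95°  ·
  (1,2): δ = 106.18°  ·
  (1,3): δ = 48.48°  ·
  (1,4): δ = 1.63°  ✓
  (1,5): δ = 39.62°  ·
  (2,3): δ = 122.30°  ·
  (2,4): δ = 72.19°  ·
  (2,5): δ = 34.20°  ·
  (3,4): δ = 129.89°  ·
  (3,5): δ = 91.90°  ·
  (4,5): δ = 142.01°  ·
antipodal pairs: 1

count = 1; pairs: (1,4)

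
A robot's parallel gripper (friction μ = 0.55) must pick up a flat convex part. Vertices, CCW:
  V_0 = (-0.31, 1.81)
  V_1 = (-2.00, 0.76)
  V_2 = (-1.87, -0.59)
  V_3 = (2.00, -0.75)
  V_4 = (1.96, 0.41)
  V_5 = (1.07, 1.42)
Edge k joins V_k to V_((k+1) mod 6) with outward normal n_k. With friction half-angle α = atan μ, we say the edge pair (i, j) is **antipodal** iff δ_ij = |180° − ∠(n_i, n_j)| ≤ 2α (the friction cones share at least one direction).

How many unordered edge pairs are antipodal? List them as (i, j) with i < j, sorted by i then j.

count = 5; pairs: (0,2), (1,3), (1,4), (2,4), (2,5)

α = atan 0.55 = 28.81°;  2α = 57.62°
n_0 = (-0.5277, +0.8494)
n_1 = (-0.9954, -0.0959)
n_2 = (-0.0413, -0.9991)
n_3 = (+0.9994, +0.0345)
n_4 = (+0.7503, +0.6611)
n_5 = (+0.2720, +0.9623)
  (0,1): δ = 116.35°  ·
  (0,2): δ = 34.22°  ✓
  (0,3): δ = 60.12°  ·
  (0,4): δ = 99.53°  ·
  (0,5): δ = 132.37°  ·
  (1,2): δ = 97.87°  ·
  (1,3): δ = 3.53°  ✓
  (1,4): δ = 35.89°  ✓
  (1,5): δ = 68.72°  ·
  (2,3): δ = 85.66°  ·
  (2,4): δ = 46.25°  ✓
  (2,5): δ = 13.41°  ✓
  (3,4): δ = 140.59°  ·
  (3,5): δ = 107.76°  ·
  (4,5): δ = 147.17°  ·
antipodal pairs: 5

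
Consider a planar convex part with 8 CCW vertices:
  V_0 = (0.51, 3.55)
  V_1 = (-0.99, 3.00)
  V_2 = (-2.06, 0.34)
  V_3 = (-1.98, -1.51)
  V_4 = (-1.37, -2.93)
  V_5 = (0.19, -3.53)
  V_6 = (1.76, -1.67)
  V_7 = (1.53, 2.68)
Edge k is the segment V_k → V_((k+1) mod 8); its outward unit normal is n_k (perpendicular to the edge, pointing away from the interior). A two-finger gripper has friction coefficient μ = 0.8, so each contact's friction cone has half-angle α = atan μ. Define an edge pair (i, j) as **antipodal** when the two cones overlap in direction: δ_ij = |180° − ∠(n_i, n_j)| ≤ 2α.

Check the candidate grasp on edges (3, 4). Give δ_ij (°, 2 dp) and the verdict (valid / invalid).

δ = 134.28°, invalid

α = atan 0.8 = 38.66°;  2α = 77.32°
edge 3: e_3 = (+0.61, -1.42);  n_3 = (-0.9188, -0.3947)
edge 4: e_4 = (+1.56, -0.60);  n_4 = (-0.3590, -0.9333)
∠(n_3, n_4) = 45.72°
δ = |180° − 45.72°| = 134.28°
134.28° > 2α = 77.32°  →  invalid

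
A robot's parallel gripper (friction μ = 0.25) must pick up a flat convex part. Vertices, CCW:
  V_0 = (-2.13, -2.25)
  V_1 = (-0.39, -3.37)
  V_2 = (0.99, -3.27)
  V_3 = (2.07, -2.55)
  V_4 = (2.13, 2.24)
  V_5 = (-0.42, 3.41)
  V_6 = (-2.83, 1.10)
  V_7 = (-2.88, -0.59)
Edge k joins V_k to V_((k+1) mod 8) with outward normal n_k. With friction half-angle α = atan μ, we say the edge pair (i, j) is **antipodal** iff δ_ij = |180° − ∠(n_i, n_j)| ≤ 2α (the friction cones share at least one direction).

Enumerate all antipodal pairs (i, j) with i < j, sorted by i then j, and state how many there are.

α = atan 0.25 = 14.04°;  2α = 28.07°
n_0 = (-0.5412, -0.8409)
n_1 = (+0.0723, -0.9974)
n_2 = (+0.5547, -0.8321)
n_3 = (+0.9999, -0.0125)
n_4 = (+0.4170, +0.9089)
n_5 = (-0.6920, +0.7219)
n_6 = (-0.9996, +0.0296)
n_7 = (-0.9113, -0.4117)
  (0,1): δ = 143.09°  ·
  (0,2): δ = 113.54°  ·
  (0,3): δ = 57.95°  ·
  (0,4): δ = 8.12°  ✓
  (0,5): δ = 76.55°  ·
  (0,6): δ = 121.07°  ·
  (0,7): δ = 147.08°  ·
  (1,2): δ = 150.45°  ·
  (1,3): δ = 94.86°  ·
  (1,4): δ = 28.79°  ·
  (1,5): δ = 39.64°  ·
  (1,6): δ = 84.16°  ·
  (1,7): δ = 110.17°  ·
  (2,3): δ = 124.41°  ·
  (2,4): δ = 58.34°  ·
  (2,5): δ = 10.10°  ✓
  (2,6): δ = 54.62°  ·
  (2,7): δ = 80.62°  ·
  (3,4): δ = 113.93°  ·
  (3,5): δ = 45.50°  ·
  (3,6): δ = 0.98°  ✓
  (3,7): δ = 25.03°  ✓
  (4,5): δ = 111.57°  ·
  (4,6): δ = 67.05°  ·
  (4,7): δ = 41.04°  ·
  (5,6): δ = 135.48°  ·
  (5,7): δ = 109.47°  ·
  (6,7): δ = 153.99°  ·
antipodal pairs: 4

count = 4; pairs: (0,4), (2,5), (3,6), (3,7)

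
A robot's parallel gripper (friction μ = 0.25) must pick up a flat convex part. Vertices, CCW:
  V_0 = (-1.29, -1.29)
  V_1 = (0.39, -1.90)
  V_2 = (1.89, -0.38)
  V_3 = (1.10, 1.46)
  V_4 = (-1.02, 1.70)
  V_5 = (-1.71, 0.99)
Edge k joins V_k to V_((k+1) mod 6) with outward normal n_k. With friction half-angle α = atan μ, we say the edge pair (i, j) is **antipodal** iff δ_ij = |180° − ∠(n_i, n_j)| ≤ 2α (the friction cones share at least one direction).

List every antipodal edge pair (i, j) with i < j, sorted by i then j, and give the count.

count = 3; pairs: (0,3), (1,4), (2,5)

α = atan 0.25 = 14.04°;  2α = 28.07°
n_0 = (-0.3413, -0.9400)
n_1 = (+0.7118, -0.7024)
n_2 = (+0.9189, +0.3945)
n_3 = (+0.1125, +0.9937)
n_4 = (-0.7171, +0.6969)
n_5 = (-0.9835, -0.1812)
  (0,1): δ = 114.66°  ·
  (0,2): δ = 46.81°  ·
  (0,3): δ = 13.50°  ✓
  (0,4): δ = 65.77°  ·
  (0,5): δ = 120.39°  ·
  (1,2): δ = 112.14°  ·
  (1,3): δ = 51.84°  ·
  (1,4): δ = 0.44°  ✓
  (1,5): δ = 55.06°  ·
  (2,3): δ = 119.69°  ·
  (2,4): δ = 67.42°  ·
  (2,5): δ = 12.80°  ✓
  (3,4): δ = 127.72°  ·
  (3,5): δ = 73.10°  ·
  (4,5): δ = 125.38°  ·
antipodal pairs: 3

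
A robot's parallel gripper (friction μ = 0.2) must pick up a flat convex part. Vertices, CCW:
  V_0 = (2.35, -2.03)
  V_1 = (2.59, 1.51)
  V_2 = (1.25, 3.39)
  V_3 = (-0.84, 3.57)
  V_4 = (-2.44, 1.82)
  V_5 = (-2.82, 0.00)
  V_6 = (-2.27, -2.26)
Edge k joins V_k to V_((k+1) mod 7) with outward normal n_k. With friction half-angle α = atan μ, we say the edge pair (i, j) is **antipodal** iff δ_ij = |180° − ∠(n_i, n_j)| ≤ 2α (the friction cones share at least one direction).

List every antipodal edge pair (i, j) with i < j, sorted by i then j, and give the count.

α = atan 0.2 = 11.31°;  2α = 22.62°
n_0 = (+0.9977, -0.0676)
n_1 = (+0.8143, +0.5804)
n_2 = (+0.0858, +0.9963)
n_3 = (-0.7380, +0.6748)
n_4 = (-0.9789, +0.2044)
n_5 = (-0.9716, -0.2365)
n_6 = (+0.0497, -0.9988)
  (0,1): δ = 140.64°  ·
  (0,2): δ = 91.04°  ·
  (0,3): δ = 38.56°  ·
  (0,4): δ = 7.91°  ✓
  (0,5): δ = 17.56°  ✓
  (0,6): δ = 96.73°  ·
  (1,2): δ = 130.40°  ·
  (1,3): δ = 77.92°  ·
  (1,4): δ = 47.27°  ·
  (1,5): δ = 21.80°  ✓
  (1,6): δ = 57.37°  ·
  (2,3): δ = 127.51°  ·
  (2,4): δ = 96.87°  ·
  (2,5): δ = 71.40°  ·
  (2,6): δ = 7.77°  ✓
  (3,4): δ = 149.36°  ·
  (3,5): δ = 123.89°  ·
  (3,6): δ = 44.71°  ·
  (4,5): δ = 154.53°  ·
  (4,6): δ = 75.36°  ·
  (5,6): δ = 100.83°  ·
antipodal pairs: 4

count = 4; pairs: (0,4), (0,5), (1,5), (2,6)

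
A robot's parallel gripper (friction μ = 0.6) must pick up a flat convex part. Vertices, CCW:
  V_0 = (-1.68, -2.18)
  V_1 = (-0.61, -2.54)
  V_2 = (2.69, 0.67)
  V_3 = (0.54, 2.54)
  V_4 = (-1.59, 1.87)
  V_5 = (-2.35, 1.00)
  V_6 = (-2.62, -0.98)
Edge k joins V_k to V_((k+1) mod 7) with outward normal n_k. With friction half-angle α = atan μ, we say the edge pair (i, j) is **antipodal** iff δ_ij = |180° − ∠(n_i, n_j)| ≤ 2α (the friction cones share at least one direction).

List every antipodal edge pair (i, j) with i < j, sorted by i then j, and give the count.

count = 7; pairs: (0,2), (0,3), (1,3), (1,4), (1,5), (2,5), (2,6)

α = atan 0.6 = 30.96°;  2α = 61.93°
n_0 = (-0.3189, -0.9478)
n_1 = (+0.6973, -0.7168)
n_2 = (+0.6563, +0.7545)
n_3 = (-0.3001, +0.9539)
n_4 = (-0.7531, +0.6579)
n_5 = (-0.9908, +0.1351)
n_6 = (-0.7872, -0.6167)
  (0,1): δ = 117.20°  ·
  (0,2): δ = 22.42°  ✓
  (0,3): δ = 36.06°  ✓
  (0,4): δ = 67.46°  ·
  (0,5): δ = 100.83°  ·
  (0,6): δ = 146.67°  ·
  (1,2): δ = 85.22°  ·
  (1,3): δ = 26.75°  ✓
  (1,4): δ = 4.65°  ✓
  (1,5): δ = 38.03°  ✓
  (1,6): δ = 83.86°  ·
  (2,3): δ = 121.52°  ·
  (2,4): δ = 90.12°  ·
  (2,5): δ = 56.75°  ✓
  (2,6): δ = 10.91°  ✓
  (3,4): δ = 148.60°  ·
  (3,5): δ = 115.23°  ·
  (3,6): δ = 69.39°  ·
  (4,5): δ = 146.63°  ·
  (4,6): δ = 100.79°  ·
  (5,6): δ = 134.16°  ·
antipodal pairs: 7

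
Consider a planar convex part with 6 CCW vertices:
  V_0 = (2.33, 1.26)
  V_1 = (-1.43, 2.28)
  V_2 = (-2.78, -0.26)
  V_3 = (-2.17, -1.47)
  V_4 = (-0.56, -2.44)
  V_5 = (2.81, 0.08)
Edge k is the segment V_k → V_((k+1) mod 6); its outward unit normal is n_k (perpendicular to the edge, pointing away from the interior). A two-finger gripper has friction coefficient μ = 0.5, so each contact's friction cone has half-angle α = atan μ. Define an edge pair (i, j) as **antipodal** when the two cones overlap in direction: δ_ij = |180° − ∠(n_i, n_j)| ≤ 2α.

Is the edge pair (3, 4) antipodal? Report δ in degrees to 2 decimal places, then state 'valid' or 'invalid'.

α = atan 0.5 = 26.57°;  2α = 53.13°
edge 3: e_3 = (+1.61, -0.97);  n_3 = (-0.5161, -0.8566)
edge 4: e_4 = (+3.37, +2.52);  n_4 = (+0.5989, -0.8009)
∠(n_3, n_4) = 67.86°
δ = |180° − 67.86°| = 112.14°
112.14° > 2α = 53.13°  →  invalid

δ = 112.14°, invalid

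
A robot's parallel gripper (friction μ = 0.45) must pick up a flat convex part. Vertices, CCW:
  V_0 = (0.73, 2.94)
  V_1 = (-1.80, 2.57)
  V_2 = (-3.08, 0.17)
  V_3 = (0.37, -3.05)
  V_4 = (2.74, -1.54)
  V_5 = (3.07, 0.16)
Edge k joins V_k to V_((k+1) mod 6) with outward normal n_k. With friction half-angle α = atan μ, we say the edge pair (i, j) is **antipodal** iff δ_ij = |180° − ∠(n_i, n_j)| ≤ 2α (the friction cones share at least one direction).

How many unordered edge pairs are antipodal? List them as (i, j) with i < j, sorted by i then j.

count = 4; pairs: (0,3), (1,3), (1,4), (2,5)

α = atan 0.45 = 24.23°;  2α = 48.46°
n_0 = (-0.1447, +0.9895)
n_1 = (-0.8824, +0.4706)
n_2 = (-0.6823, -0.7311)
n_3 = (+0.5373, -0.8434)
n_4 = (+0.9817, -0.1906)
n_5 = (+0.7651, +0.6440)
  (0,1): δ = 126.39°  ·
  (0,2): δ = 51.35°  ·
  (0,3): δ = 24.18°  ✓
  (0,4): δ = 70.69°  ·
  (0,5): δ = 121.77°  ·
  (1,2): δ = 104.95°  ·
  (1,3): δ = 29.43°  ✓
  (1,4): δ = 17.09°  ✓
  (1,5): δ = 68.16°  ·
  (2,3): δ = 104.47°  ·
  (2,4): δ = 57.96°  ·
  (2,5): δ = 6.89°  ✓
  (3,4): δ = 133.49°  ·
  (3,5): δ = 82.41°  ·
  (4,5): δ = 128.93°  ·
antipodal pairs: 4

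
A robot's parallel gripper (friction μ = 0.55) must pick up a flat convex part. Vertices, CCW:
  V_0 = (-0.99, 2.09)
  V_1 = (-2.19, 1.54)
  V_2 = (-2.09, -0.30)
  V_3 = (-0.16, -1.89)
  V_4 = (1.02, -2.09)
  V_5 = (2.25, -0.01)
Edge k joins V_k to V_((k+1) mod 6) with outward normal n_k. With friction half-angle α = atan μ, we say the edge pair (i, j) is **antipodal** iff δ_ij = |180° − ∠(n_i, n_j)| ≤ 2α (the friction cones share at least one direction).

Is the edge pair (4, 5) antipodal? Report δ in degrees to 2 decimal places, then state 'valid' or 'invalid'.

δ = 92.35°, invalid

α = atan 0.55 = 28.81°;  2α = 57.62°
edge 4: e_4 = (+1.23, +2.08);  n_4 = (+0.8608, -0.5090)
edge 5: e_5 = (-3.24, +2.10);  n_5 = (+0.5439, +0.8392)
∠(n_4, n_5) = 87.65°
δ = |180° − 87.65°| = 92.35°
92.35° > 2α = 57.62°  →  invalid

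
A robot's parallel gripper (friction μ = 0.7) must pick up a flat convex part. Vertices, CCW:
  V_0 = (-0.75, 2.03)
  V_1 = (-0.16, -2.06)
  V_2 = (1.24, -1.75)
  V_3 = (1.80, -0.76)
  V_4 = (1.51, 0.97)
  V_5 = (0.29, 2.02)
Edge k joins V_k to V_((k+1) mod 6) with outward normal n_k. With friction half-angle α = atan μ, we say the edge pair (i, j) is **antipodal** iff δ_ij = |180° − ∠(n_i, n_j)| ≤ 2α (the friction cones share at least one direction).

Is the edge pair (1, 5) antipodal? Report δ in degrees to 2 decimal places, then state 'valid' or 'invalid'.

δ = 13.04°, valid

α = atan 0.7 = 34.99°;  2α = 69.98°
edge 1: e_1 = (+1.40, +0.31);  n_1 = (+0.2162, -0.9764)
edge 5: e_5 = (-1.04, +0.01);  n_5 = (+0.0096, +1.0000)
∠(n_1, n_5) = 166.96°
δ = |180° − 166.96°| = 13.04°
13.04° ≤ 2α = 69.98°  →  valid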